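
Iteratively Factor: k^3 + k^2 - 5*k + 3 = (k + 3)*(k^2 - 2*k + 1) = (k - 1)*(k + 3)*(k - 1)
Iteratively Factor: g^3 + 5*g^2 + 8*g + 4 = (g + 2)*(g^2 + 3*g + 2) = (g + 2)^2*(g + 1)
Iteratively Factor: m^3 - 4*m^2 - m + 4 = (m - 1)*(m^2 - 3*m - 4) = (m - 4)*(m - 1)*(m + 1)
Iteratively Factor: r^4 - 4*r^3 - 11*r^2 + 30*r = (r - 5)*(r^3 + r^2 - 6*r) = (r - 5)*(r - 2)*(r^2 + 3*r) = (r - 5)*(r - 2)*(r + 3)*(r)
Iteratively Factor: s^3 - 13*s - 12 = (s + 3)*(s^2 - 3*s - 4) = (s + 1)*(s + 3)*(s - 4)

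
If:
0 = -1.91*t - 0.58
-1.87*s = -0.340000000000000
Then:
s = 0.18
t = -0.30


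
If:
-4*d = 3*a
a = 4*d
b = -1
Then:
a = 0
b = -1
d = 0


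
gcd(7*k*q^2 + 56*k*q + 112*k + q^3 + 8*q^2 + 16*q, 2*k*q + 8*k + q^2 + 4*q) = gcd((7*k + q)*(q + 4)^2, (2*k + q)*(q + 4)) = q + 4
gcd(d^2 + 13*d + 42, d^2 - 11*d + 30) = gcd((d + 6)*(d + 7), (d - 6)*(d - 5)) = 1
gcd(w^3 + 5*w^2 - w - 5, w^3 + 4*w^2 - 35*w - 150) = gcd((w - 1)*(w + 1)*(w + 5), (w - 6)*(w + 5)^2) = w + 5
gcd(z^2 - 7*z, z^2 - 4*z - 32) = 1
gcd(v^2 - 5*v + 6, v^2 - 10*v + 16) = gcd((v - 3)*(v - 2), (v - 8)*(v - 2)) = v - 2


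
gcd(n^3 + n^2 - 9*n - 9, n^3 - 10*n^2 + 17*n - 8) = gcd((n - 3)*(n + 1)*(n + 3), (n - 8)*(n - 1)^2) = 1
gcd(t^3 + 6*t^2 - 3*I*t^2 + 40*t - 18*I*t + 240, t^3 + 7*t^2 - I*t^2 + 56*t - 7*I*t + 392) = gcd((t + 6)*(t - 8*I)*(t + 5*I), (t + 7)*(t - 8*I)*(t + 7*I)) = t - 8*I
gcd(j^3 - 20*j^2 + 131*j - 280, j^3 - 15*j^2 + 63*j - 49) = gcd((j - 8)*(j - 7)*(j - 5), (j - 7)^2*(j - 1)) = j - 7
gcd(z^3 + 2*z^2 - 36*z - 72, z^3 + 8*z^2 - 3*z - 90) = z + 6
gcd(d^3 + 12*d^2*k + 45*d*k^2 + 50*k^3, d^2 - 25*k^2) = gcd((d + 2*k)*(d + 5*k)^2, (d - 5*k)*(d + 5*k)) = d + 5*k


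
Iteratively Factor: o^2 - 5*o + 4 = (o - 1)*(o - 4)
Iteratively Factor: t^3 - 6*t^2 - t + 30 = (t + 2)*(t^2 - 8*t + 15) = (t - 3)*(t + 2)*(t - 5)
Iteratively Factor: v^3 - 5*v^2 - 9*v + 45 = (v + 3)*(v^2 - 8*v + 15) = (v - 5)*(v + 3)*(v - 3)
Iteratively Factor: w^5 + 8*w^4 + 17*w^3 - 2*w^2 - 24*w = (w + 3)*(w^4 + 5*w^3 + 2*w^2 - 8*w) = w*(w + 3)*(w^3 + 5*w^2 + 2*w - 8) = w*(w + 2)*(w + 3)*(w^2 + 3*w - 4) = w*(w - 1)*(w + 2)*(w + 3)*(w + 4)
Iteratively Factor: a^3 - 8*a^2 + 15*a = (a - 3)*(a^2 - 5*a) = (a - 5)*(a - 3)*(a)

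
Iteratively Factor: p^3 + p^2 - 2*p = (p + 2)*(p^2 - p) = p*(p + 2)*(p - 1)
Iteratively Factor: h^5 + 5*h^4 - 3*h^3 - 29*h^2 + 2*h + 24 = (h + 4)*(h^4 + h^3 - 7*h^2 - h + 6) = (h - 1)*(h + 4)*(h^3 + 2*h^2 - 5*h - 6) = (h - 2)*(h - 1)*(h + 4)*(h^2 + 4*h + 3) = (h - 2)*(h - 1)*(h + 1)*(h + 4)*(h + 3)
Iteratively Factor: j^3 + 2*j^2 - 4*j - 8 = (j + 2)*(j^2 - 4) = (j - 2)*(j + 2)*(j + 2)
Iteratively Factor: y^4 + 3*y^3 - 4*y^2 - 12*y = (y)*(y^3 + 3*y^2 - 4*y - 12) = y*(y + 3)*(y^2 - 4) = y*(y - 2)*(y + 3)*(y + 2)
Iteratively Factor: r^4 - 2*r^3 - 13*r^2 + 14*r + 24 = (r + 1)*(r^3 - 3*r^2 - 10*r + 24) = (r + 1)*(r + 3)*(r^2 - 6*r + 8) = (r - 4)*(r + 1)*(r + 3)*(r - 2)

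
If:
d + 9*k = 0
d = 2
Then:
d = 2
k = -2/9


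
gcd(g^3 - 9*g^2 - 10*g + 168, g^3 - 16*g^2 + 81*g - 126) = g^2 - 13*g + 42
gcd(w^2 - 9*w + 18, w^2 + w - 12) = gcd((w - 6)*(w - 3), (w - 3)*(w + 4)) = w - 3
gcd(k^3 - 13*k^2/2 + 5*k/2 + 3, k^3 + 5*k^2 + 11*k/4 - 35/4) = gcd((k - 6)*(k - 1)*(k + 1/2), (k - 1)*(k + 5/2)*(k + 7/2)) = k - 1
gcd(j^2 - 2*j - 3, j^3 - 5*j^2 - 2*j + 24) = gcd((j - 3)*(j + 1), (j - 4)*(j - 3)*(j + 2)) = j - 3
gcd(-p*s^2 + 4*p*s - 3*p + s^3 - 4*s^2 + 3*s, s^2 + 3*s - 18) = s - 3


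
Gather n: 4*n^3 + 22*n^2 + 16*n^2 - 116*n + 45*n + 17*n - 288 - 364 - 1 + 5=4*n^3 + 38*n^2 - 54*n - 648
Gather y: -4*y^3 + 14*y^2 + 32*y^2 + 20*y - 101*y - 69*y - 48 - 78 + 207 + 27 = -4*y^3 + 46*y^2 - 150*y + 108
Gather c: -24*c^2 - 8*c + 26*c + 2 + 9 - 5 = -24*c^2 + 18*c + 6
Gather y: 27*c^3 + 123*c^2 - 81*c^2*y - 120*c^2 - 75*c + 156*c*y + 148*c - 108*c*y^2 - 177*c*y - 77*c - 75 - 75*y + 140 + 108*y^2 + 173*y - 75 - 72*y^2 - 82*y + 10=27*c^3 + 3*c^2 - 4*c + y^2*(36 - 108*c) + y*(-81*c^2 - 21*c + 16)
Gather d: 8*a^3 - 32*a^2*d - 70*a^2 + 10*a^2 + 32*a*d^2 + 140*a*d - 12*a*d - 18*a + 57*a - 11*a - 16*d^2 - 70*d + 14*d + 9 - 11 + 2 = 8*a^3 - 60*a^2 + 28*a + d^2*(32*a - 16) + d*(-32*a^2 + 128*a - 56)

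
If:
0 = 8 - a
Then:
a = 8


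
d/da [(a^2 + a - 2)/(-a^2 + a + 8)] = 2*(a^2 + 6*a + 5)/(a^4 - 2*a^3 - 15*a^2 + 16*a + 64)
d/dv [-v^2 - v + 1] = -2*v - 1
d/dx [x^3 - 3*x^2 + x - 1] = 3*x^2 - 6*x + 1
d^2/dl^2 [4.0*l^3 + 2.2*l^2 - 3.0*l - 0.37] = 24.0*l + 4.4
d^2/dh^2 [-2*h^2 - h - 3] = -4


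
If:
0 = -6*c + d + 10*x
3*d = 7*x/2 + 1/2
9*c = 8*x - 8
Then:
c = -544/315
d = -14/15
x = -33/35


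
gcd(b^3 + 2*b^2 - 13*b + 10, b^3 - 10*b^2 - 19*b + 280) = b + 5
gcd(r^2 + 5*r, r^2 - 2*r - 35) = r + 5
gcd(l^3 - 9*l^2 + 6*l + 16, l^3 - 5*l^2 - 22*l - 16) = l^2 - 7*l - 8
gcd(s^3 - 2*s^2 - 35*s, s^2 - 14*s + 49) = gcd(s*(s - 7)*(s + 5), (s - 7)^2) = s - 7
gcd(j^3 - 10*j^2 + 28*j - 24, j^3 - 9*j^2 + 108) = j - 6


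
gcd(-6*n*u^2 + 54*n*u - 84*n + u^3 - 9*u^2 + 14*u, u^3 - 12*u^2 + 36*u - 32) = u - 2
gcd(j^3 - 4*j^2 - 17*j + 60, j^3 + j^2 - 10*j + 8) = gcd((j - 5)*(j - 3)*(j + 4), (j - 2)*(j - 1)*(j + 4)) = j + 4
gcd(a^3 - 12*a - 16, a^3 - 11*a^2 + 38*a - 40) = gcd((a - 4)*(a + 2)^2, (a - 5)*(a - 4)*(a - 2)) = a - 4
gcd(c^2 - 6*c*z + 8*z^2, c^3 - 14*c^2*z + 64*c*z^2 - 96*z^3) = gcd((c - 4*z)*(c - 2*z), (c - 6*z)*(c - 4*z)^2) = -c + 4*z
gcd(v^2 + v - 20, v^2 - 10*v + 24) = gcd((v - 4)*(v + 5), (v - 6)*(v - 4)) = v - 4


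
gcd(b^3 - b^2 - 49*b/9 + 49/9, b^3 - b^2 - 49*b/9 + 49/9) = b^3 - b^2 - 49*b/9 + 49/9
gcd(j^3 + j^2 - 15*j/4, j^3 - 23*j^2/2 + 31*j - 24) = j - 3/2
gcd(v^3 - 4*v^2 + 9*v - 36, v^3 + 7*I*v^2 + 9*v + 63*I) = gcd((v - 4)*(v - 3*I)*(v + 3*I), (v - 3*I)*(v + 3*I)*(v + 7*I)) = v^2 + 9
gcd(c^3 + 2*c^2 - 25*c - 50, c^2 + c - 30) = c - 5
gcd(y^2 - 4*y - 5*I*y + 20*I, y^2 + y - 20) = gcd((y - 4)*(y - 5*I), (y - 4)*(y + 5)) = y - 4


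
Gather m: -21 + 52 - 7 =24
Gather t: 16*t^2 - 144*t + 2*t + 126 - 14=16*t^2 - 142*t + 112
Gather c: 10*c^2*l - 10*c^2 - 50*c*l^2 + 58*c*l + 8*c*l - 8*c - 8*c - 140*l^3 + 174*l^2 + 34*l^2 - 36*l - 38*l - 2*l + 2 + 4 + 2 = c^2*(10*l - 10) + c*(-50*l^2 + 66*l - 16) - 140*l^3 + 208*l^2 - 76*l + 8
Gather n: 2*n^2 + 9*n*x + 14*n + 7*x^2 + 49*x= 2*n^2 + n*(9*x + 14) + 7*x^2 + 49*x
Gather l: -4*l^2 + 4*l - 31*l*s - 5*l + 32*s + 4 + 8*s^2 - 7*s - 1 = -4*l^2 + l*(-31*s - 1) + 8*s^2 + 25*s + 3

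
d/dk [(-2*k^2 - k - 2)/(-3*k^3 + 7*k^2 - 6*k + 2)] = (-6*k^4 - 6*k^3 + k^2 + 20*k - 14)/(9*k^6 - 42*k^5 + 85*k^4 - 96*k^3 + 64*k^2 - 24*k + 4)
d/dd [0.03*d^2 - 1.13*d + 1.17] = 0.06*d - 1.13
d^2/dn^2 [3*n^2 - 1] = 6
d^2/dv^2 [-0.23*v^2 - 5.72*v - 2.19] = -0.460000000000000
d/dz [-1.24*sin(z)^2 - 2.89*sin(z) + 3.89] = -(2.48*sin(z) + 2.89)*cos(z)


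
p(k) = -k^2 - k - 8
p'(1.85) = -4.70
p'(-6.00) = 11.00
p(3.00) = -20.00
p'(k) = -2*k - 1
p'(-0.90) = 0.80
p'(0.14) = -1.28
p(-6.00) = -38.00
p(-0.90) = -7.91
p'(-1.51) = 2.02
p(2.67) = -17.80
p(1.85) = -13.27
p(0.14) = -8.16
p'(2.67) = -6.34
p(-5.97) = -37.67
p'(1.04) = -3.08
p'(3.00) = -7.00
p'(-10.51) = 20.02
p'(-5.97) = 10.94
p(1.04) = -10.12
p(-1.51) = -8.77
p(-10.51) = -107.95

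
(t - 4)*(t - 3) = t^2 - 7*t + 12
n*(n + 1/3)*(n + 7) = n^3 + 22*n^2/3 + 7*n/3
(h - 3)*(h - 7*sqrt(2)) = h^2 - 7*sqrt(2)*h - 3*h + 21*sqrt(2)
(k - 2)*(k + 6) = k^2 + 4*k - 12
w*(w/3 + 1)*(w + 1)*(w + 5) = w^4/3 + 3*w^3 + 23*w^2/3 + 5*w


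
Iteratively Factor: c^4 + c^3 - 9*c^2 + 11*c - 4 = (c + 4)*(c^3 - 3*c^2 + 3*c - 1) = (c - 1)*(c + 4)*(c^2 - 2*c + 1) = (c - 1)^2*(c + 4)*(c - 1)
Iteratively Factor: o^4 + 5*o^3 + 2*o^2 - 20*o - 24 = (o - 2)*(o^3 + 7*o^2 + 16*o + 12) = (o - 2)*(o + 3)*(o^2 + 4*o + 4) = (o - 2)*(o + 2)*(o + 3)*(o + 2)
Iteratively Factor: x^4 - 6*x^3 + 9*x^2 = (x - 3)*(x^3 - 3*x^2) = x*(x - 3)*(x^2 - 3*x) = x^2*(x - 3)*(x - 3)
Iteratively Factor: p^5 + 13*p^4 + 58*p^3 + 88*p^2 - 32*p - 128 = (p + 4)*(p^4 + 9*p^3 + 22*p^2 - 32) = (p + 2)*(p + 4)*(p^3 + 7*p^2 + 8*p - 16) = (p + 2)*(p + 4)^2*(p^2 + 3*p - 4) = (p + 2)*(p + 4)^3*(p - 1)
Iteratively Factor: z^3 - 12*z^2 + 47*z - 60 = (z - 3)*(z^2 - 9*z + 20) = (z - 4)*(z - 3)*(z - 5)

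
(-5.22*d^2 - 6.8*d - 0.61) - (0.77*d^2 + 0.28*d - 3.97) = -5.99*d^2 - 7.08*d + 3.36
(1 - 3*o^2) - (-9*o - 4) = -3*o^2 + 9*o + 5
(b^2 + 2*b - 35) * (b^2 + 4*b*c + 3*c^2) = b^4 + 4*b^3*c + 2*b^3 + 3*b^2*c^2 + 8*b^2*c - 35*b^2 + 6*b*c^2 - 140*b*c - 105*c^2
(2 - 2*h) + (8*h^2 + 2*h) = 8*h^2 + 2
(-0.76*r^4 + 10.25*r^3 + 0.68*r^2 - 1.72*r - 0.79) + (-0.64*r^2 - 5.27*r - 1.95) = -0.76*r^4 + 10.25*r^3 + 0.04*r^2 - 6.99*r - 2.74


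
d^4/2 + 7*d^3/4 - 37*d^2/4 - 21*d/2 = d*(d/2 + 1/2)*(d - 7/2)*(d + 6)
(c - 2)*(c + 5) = c^2 + 3*c - 10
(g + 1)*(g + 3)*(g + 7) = g^3 + 11*g^2 + 31*g + 21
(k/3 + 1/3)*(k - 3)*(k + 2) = k^3/3 - 7*k/3 - 2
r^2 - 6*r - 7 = (r - 7)*(r + 1)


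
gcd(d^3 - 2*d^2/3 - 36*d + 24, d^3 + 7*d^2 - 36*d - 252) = d^2 - 36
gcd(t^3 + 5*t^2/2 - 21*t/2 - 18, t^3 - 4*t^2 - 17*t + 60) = t^2 + t - 12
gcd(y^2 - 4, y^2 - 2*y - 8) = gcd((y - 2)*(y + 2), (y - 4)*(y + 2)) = y + 2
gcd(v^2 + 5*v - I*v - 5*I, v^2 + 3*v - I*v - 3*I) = v - I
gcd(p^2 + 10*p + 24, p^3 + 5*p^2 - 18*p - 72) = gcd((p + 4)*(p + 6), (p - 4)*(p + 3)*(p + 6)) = p + 6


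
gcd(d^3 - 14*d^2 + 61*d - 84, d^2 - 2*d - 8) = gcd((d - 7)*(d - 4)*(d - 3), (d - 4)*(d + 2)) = d - 4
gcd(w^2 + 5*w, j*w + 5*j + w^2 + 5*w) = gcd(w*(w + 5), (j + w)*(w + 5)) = w + 5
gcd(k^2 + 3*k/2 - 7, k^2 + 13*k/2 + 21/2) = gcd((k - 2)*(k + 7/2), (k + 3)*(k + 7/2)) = k + 7/2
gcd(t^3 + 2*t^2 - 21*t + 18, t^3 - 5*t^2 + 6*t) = t - 3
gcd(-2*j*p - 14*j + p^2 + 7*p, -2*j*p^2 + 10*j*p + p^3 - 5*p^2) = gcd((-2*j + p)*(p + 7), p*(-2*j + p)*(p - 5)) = -2*j + p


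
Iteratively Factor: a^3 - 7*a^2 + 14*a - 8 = (a - 1)*(a^2 - 6*a + 8) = (a - 2)*(a - 1)*(a - 4)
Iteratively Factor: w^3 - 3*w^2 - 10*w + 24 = (w + 3)*(w^2 - 6*w + 8) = (w - 2)*(w + 3)*(w - 4)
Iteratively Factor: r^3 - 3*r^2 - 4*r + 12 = (r - 2)*(r^2 - r - 6) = (r - 3)*(r - 2)*(r + 2)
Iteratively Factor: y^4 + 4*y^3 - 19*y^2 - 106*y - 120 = (y + 2)*(y^3 + 2*y^2 - 23*y - 60) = (y - 5)*(y + 2)*(y^2 + 7*y + 12) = (y - 5)*(y + 2)*(y + 4)*(y + 3)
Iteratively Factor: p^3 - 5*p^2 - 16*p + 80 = (p + 4)*(p^2 - 9*p + 20) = (p - 5)*(p + 4)*(p - 4)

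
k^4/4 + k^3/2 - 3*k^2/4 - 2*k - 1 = (k/4 + 1/2)*(k - 2)*(k + 1)^2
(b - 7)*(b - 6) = b^2 - 13*b + 42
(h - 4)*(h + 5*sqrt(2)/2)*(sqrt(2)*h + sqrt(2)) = sqrt(2)*h^3 - 3*sqrt(2)*h^2 + 5*h^2 - 15*h - 4*sqrt(2)*h - 20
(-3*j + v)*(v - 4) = -3*j*v + 12*j + v^2 - 4*v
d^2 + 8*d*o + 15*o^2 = (d + 3*o)*(d + 5*o)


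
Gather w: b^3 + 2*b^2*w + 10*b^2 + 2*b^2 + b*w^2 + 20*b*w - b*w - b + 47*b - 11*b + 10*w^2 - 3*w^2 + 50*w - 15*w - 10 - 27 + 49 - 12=b^3 + 12*b^2 + 35*b + w^2*(b + 7) + w*(2*b^2 + 19*b + 35)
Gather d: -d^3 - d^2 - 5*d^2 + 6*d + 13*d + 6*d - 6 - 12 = -d^3 - 6*d^2 + 25*d - 18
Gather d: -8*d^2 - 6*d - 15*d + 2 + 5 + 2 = -8*d^2 - 21*d + 9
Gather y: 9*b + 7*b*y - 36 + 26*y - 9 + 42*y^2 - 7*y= 9*b + 42*y^2 + y*(7*b + 19) - 45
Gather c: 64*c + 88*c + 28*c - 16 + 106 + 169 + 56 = 180*c + 315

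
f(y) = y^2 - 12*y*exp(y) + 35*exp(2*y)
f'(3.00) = 27281.91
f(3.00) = 13405.93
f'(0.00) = 58.00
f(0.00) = 35.00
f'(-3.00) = -4.63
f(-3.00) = 10.88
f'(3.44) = 66429.08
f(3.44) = 32766.36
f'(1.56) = 1442.18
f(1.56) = 705.97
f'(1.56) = 1442.18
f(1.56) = 705.97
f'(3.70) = 112245.08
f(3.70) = 55477.28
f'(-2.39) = -2.66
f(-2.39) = 8.63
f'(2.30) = 6573.52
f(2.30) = 3211.95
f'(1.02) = 473.16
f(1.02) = 236.27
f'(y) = -12*y*exp(y) + 2*y + 70*exp(2*y) - 12*exp(y)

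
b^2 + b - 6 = (b - 2)*(b + 3)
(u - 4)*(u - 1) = u^2 - 5*u + 4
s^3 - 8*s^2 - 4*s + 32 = (s - 8)*(s - 2)*(s + 2)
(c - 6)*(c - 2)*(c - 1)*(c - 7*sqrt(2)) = c^4 - 7*sqrt(2)*c^3 - 9*c^3 + 20*c^2 + 63*sqrt(2)*c^2 - 140*sqrt(2)*c - 12*c + 84*sqrt(2)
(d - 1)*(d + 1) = d^2 - 1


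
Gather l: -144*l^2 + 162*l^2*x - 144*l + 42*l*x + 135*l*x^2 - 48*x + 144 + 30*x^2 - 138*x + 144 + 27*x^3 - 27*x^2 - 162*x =l^2*(162*x - 144) + l*(135*x^2 + 42*x - 144) + 27*x^3 + 3*x^2 - 348*x + 288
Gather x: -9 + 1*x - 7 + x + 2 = 2*x - 14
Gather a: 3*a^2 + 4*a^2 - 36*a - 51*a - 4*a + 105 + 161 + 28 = 7*a^2 - 91*a + 294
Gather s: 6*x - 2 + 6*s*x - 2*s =s*(6*x - 2) + 6*x - 2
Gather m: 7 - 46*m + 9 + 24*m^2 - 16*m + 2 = 24*m^2 - 62*m + 18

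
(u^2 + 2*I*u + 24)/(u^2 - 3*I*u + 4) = (u + 6*I)/(u + I)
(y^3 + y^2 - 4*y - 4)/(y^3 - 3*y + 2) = (y^2 - y - 2)/(y^2 - 2*y + 1)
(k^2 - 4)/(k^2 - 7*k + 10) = (k + 2)/(k - 5)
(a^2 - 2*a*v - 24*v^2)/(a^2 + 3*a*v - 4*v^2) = (-a + 6*v)/(-a + v)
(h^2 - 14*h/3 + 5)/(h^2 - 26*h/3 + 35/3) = (h - 3)/(h - 7)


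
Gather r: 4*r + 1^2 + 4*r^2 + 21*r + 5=4*r^2 + 25*r + 6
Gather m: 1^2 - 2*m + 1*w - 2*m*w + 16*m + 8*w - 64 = m*(14 - 2*w) + 9*w - 63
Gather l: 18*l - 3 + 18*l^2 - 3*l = 18*l^2 + 15*l - 3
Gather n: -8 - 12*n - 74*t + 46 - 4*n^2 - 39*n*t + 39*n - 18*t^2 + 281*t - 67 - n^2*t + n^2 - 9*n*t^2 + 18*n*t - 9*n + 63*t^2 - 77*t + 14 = n^2*(-t - 3) + n*(-9*t^2 - 21*t + 18) + 45*t^2 + 130*t - 15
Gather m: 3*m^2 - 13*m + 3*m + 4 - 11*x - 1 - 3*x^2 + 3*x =3*m^2 - 10*m - 3*x^2 - 8*x + 3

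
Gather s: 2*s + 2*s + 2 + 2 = 4*s + 4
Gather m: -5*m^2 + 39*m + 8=-5*m^2 + 39*m + 8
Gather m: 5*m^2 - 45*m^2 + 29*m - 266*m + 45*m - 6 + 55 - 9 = -40*m^2 - 192*m + 40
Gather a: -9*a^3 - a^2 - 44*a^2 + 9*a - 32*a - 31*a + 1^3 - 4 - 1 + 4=-9*a^3 - 45*a^2 - 54*a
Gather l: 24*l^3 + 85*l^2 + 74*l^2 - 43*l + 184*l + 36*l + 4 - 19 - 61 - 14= 24*l^3 + 159*l^2 + 177*l - 90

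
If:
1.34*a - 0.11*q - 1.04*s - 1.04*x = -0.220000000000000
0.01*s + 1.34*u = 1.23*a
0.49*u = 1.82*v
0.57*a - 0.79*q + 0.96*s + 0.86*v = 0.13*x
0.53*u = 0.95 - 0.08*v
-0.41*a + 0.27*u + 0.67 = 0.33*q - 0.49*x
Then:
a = 1.89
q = 2.96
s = 1.07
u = 1.72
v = 0.46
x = 1.26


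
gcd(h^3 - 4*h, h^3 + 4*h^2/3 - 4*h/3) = h^2 + 2*h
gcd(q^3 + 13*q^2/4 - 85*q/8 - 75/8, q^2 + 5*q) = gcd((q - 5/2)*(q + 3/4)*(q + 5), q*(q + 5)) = q + 5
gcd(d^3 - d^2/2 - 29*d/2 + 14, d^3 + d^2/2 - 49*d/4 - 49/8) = d - 7/2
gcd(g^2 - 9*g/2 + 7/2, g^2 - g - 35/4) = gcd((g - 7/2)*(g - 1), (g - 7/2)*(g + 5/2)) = g - 7/2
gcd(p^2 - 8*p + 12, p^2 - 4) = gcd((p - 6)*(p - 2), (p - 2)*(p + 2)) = p - 2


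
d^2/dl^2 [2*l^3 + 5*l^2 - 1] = 12*l + 10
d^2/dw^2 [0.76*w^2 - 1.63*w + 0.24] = 1.52000000000000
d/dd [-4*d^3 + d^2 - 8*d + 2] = -12*d^2 + 2*d - 8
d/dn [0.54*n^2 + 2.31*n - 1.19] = 1.08*n + 2.31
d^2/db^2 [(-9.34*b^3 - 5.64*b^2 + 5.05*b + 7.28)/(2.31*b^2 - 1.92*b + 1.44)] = (5.6843418860808e-14*b^5 - 9.94759830064144e-14*b^4 - 2.85924599999998*b^3 + 500.585616*b^2 - 410.724*b + 9.775872)/(12.326391*b^6 - 30.735936*b^5 + 48.598704*b^4 - 45.398016*b^3 + 30.295296*b^2 - 11.943936*b + 2.985984)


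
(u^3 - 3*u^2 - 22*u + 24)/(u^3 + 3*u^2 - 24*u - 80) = (u^2 - 7*u + 6)/(u^2 - u - 20)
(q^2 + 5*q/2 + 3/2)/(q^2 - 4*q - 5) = (q + 3/2)/(q - 5)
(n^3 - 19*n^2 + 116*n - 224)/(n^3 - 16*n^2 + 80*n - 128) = (n - 7)/(n - 4)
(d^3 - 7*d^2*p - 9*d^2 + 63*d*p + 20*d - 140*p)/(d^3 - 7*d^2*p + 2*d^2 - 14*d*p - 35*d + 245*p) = (d - 4)/(d + 7)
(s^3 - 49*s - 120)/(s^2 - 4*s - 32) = (s^2 + 8*s + 15)/(s + 4)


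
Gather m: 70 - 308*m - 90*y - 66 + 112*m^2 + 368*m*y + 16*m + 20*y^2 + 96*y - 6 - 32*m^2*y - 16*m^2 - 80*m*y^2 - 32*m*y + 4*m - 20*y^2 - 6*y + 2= m^2*(96 - 32*y) + m*(-80*y^2 + 336*y - 288)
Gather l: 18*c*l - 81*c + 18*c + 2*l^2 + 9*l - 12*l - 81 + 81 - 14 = -63*c + 2*l^2 + l*(18*c - 3) - 14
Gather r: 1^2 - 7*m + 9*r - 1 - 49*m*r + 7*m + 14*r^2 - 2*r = 14*r^2 + r*(7 - 49*m)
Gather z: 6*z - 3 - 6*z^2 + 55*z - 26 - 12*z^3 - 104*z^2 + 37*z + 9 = -12*z^3 - 110*z^2 + 98*z - 20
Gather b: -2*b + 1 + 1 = 2 - 2*b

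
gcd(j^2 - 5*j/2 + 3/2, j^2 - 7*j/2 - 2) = 1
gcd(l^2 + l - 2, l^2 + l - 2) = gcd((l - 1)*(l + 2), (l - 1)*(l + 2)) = l^2 + l - 2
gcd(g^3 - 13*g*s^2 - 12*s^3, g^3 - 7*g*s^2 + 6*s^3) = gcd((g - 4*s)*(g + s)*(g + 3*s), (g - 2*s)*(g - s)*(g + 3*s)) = g + 3*s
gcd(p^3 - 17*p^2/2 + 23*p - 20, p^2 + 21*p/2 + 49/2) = 1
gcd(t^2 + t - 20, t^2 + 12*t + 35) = t + 5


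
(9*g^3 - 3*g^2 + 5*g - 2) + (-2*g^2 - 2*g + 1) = 9*g^3 - 5*g^2 + 3*g - 1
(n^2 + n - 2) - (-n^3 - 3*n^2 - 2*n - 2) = n^3 + 4*n^2 + 3*n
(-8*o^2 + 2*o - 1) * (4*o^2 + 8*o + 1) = -32*o^4 - 56*o^3 + 4*o^2 - 6*o - 1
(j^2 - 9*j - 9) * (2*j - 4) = 2*j^3 - 22*j^2 + 18*j + 36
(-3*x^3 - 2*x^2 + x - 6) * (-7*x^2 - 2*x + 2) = 21*x^5 + 20*x^4 - 9*x^3 + 36*x^2 + 14*x - 12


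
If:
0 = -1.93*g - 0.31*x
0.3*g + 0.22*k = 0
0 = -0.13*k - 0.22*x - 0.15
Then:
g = 0.10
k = -0.13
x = -0.60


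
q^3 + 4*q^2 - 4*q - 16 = (q - 2)*(q + 2)*(q + 4)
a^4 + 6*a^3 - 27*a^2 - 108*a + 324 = (a - 3)^2*(a + 6)^2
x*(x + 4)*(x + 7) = x^3 + 11*x^2 + 28*x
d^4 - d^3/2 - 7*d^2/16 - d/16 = d*(d - 1)*(d + 1/4)^2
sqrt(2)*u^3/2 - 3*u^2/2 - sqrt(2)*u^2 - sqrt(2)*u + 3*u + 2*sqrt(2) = (u - 2)*(u - 2*sqrt(2))*(sqrt(2)*u/2 + 1/2)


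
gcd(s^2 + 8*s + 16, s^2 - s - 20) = s + 4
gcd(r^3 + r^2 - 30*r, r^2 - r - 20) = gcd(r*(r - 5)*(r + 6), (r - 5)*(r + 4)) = r - 5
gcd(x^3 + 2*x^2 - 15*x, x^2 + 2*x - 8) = 1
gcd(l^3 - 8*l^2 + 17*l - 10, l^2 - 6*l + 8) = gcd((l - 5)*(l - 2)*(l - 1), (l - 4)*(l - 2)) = l - 2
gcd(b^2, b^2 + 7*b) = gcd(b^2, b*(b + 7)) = b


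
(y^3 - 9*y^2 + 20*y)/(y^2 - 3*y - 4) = y*(y - 5)/(y + 1)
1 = 1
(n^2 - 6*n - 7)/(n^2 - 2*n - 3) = (n - 7)/(n - 3)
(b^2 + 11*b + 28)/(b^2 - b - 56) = (b + 4)/(b - 8)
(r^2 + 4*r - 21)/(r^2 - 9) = (r + 7)/(r + 3)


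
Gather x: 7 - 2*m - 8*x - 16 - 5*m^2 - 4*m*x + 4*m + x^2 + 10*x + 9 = -5*m^2 + 2*m + x^2 + x*(2 - 4*m)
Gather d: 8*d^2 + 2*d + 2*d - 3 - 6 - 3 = 8*d^2 + 4*d - 12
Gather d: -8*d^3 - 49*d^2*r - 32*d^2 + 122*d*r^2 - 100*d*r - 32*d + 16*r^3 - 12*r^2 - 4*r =-8*d^3 + d^2*(-49*r - 32) + d*(122*r^2 - 100*r - 32) + 16*r^3 - 12*r^2 - 4*r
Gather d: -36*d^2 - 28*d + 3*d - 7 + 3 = -36*d^2 - 25*d - 4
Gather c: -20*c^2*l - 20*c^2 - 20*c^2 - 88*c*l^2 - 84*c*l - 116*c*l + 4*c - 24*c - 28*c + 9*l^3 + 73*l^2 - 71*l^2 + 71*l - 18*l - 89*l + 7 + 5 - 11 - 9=c^2*(-20*l - 40) + c*(-88*l^2 - 200*l - 48) + 9*l^3 + 2*l^2 - 36*l - 8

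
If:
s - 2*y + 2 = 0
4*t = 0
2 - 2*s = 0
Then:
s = 1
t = 0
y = 3/2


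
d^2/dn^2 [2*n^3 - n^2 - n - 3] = 12*n - 2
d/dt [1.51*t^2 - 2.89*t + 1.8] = 3.02*t - 2.89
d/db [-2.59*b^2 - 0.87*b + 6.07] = -5.18*b - 0.87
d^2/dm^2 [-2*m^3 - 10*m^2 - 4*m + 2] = -12*m - 20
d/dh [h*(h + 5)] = 2*h + 5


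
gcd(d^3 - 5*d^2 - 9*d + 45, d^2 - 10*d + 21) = d - 3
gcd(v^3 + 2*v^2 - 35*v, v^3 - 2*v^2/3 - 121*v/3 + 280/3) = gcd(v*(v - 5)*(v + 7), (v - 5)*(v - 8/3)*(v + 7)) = v^2 + 2*v - 35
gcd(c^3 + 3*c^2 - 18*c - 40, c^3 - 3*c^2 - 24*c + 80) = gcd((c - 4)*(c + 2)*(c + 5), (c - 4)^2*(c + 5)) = c^2 + c - 20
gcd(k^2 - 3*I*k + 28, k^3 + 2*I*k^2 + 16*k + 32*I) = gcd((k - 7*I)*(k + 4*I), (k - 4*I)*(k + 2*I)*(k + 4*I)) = k + 4*I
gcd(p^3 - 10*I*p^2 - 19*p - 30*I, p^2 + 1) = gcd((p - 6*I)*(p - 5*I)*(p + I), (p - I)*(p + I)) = p + I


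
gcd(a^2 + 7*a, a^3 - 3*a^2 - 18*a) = a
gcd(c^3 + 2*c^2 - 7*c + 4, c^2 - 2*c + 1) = c^2 - 2*c + 1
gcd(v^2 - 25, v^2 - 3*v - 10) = v - 5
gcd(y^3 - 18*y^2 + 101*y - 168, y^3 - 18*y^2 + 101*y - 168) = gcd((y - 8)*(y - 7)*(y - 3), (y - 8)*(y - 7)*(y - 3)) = y^3 - 18*y^2 + 101*y - 168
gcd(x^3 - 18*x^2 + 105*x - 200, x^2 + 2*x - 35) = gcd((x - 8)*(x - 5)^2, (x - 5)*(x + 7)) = x - 5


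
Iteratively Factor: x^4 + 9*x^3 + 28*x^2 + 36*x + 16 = (x + 2)*(x^3 + 7*x^2 + 14*x + 8) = (x + 2)^2*(x^2 + 5*x + 4) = (x + 2)^2*(x + 4)*(x + 1)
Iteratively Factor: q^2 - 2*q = (q)*(q - 2)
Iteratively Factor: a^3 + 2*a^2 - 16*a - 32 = (a + 4)*(a^2 - 2*a - 8) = (a - 4)*(a + 4)*(a + 2)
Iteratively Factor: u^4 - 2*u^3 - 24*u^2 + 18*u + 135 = (u - 3)*(u^3 + u^2 - 21*u - 45) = (u - 5)*(u - 3)*(u^2 + 6*u + 9) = (u - 5)*(u - 3)*(u + 3)*(u + 3)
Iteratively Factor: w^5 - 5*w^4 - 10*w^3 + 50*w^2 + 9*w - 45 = (w + 1)*(w^4 - 6*w^3 - 4*w^2 + 54*w - 45) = (w - 5)*(w + 1)*(w^3 - w^2 - 9*w + 9) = (w - 5)*(w - 3)*(w + 1)*(w^2 + 2*w - 3) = (w - 5)*(w - 3)*(w - 1)*(w + 1)*(w + 3)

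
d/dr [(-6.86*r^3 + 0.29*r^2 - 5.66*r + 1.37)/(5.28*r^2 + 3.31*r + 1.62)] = (-36.2208*r^4 - 45.4132*r^3 - 2.49489999999999*r^2 - 13.5276*r - 13.7039)/(27.8784*r^4 + 34.9536*r^3 + 28.0633*r^2 + 10.7244*r + 2.6244)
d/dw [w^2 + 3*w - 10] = 2*w + 3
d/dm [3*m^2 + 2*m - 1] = 6*m + 2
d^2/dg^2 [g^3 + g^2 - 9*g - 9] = 6*g + 2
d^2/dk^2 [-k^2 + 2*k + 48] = -2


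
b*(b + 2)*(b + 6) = b^3 + 8*b^2 + 12*b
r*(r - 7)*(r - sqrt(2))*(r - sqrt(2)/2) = r^4 - 7*r^3 - 3*sqrt(2)*r^3/2 + r^2 + 21*sqrt(2)*r^2/2 - 7*r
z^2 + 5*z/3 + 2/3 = (z + 2/3)*(z + 1)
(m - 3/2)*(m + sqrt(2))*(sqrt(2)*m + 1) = sqrt(2)*m^3 - 3*sqrt(2)*m^2/2 + 3*m^2 - 9*m/2 + sqrt(2)*m - 3*sqrt(2)/2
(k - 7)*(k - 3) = k^2 - 10*k + 21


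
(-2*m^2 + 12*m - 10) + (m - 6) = -2*m^2 + 13*m - 16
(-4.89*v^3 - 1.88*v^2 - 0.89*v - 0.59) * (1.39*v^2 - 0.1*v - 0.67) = -6.7971*v^5 - 2.1242*v^4 + 2.2272*v^3 + 0.5285*v^2 + 0.6553*v + 0.3953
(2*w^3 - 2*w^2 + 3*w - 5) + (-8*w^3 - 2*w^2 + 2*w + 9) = -6*w^3 - 4*w^2 + 5*w + 4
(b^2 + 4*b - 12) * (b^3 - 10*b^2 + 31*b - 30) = b^5 - 6*b^4 - 21*b^3 + 214*b^2 - 492*b + 360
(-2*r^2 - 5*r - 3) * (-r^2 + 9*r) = 2*r^4 - 13*r^3 - 42*r^2 - 27*r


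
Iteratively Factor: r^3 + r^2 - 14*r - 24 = (r - 4)*(r^2 + 5*r + 6) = (r - 4)*(r + 3)*(r + 2)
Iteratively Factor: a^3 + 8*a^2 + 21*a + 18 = (a + 2)*(a^2 + 6*a + 9) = (a + 2)*(a + 3)*(a + 3)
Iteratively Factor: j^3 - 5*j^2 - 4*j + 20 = (j + 2)*(j^2 - 7*j + 10) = (j - 2)*(j + 2)*(j - 5)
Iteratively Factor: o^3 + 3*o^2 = (o + 3)*(o^2) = o*(o + 3)*(o)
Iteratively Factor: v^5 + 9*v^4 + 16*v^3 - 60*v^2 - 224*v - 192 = (v - 3)*(v^4 + 12*v^3 + 52*v^2 + 96*v + 64) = (v - 3)*(v + 2)*(v^3 + 10*v^2 + 32*v + 32) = (v - 3)*(v + 2)*(v + 4)*(v^2 + 6*v + 8) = (v - 3)*(v + 2)^2*(v + 4)*(v + 4)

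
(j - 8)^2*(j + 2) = j^3 - 14*j^2 + 32*j + 128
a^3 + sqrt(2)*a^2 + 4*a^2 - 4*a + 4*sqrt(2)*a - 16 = (a + 4)*(a - sqrt(2))*(a + 2*sqrt(2))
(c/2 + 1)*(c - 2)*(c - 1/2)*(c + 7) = c^4/2 + 13*c^3/4 - 15*c^2/4 - 13*c + 7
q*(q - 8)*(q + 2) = q^3 - 6*q^2 - 16*q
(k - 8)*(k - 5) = k^2 - 13*k + 40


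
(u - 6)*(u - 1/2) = u^2 - 13*u/2 + 3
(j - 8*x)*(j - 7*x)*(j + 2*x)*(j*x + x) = j^4*x - 13*j^3*x^2 + j^3*x + 26*j^2*x^3 - 13*j^2*x^2 + 112*j*x^4 + 26*j*x^3 + 112*x^4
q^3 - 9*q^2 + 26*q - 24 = (q - 4)*(q - 3)*(q - 2)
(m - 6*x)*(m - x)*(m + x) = m^3 - 6*m^2*x - m*x^2 + 6*x^3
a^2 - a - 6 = (a - 3)*(a + 2)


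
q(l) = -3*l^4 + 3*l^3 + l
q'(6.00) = -2267.00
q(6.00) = -3234.00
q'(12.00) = -19439.00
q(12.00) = -57012.00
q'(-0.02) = 1.00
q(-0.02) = -0.02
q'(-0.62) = 7.32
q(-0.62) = -1.78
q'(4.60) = -976.59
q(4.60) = -1046.63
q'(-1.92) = 119.11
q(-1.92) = -63.92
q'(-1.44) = 55.49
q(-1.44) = -23.30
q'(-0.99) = 21.46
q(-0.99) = -6.78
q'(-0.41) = 3.34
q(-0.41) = -0.70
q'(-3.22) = 494.95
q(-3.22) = -425.89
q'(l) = -12*l^3 + 9*l^2 + 1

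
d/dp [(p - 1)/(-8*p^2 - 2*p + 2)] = 2*p*(p - 2)/(16*p^4 + 8*p^3 - 7*p^2 - 2*p + 1)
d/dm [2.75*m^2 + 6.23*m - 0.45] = 5.5*m + 6.23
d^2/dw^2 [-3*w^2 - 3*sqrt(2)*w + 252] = -6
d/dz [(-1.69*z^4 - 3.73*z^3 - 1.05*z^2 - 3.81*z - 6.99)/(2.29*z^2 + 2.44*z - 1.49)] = (-7.7402*z^5 - 20.9125*z^4 - 8.13*z^3 + 22.836*z^2 + 35.1432*z + 22.7325)/(5.2441*z^4 + 11.1752*z^3 - 0.8706*z^2 - 7.2712*z + 2.2201)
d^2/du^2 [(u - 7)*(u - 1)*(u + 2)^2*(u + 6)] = 20*u^3 + 24*u^2 - 270*u - 260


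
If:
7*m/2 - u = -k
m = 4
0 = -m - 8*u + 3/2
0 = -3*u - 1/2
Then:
No Solution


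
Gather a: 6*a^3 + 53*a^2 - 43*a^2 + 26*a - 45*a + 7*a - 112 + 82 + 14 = 6*a^3 + 10*a^2 - 12*a - 16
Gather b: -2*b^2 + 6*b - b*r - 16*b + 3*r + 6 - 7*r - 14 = -2*b^2 + b*(-r - 10) - 4*r - 8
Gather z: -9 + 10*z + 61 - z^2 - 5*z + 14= -z^2 + 5*z + 66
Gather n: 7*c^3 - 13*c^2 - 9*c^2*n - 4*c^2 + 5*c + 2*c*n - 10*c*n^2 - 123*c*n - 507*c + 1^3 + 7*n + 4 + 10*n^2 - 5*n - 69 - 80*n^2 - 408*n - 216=7*c^3 - 17*c^2 - 502*c + n^2*(-10*c - 70) + n*(-9*c^2 - 121*c - 406) - 280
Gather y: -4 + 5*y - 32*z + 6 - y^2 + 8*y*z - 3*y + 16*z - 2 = -y^2 + y*(8*z + 2) - 16*z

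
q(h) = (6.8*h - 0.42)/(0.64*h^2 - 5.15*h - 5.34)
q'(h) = (5.15 - 1.28*h)*(6.8*h - 0.42)/(0.64*h^2 - 5.15*h - 5.34)^2 + 6.8/(0.64*h^2 - 5.15*h - 5.34) = (-4.352*h^2 + 0.537599999999998*h - 38.475)/(0.4096*h^4 - 6.592*h^3 + 19.6873*h^2 + 55.002*h + 28.5156)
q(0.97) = -0.63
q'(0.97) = -0.44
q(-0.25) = 0.53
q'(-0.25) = -2.41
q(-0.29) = 0.63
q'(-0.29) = -2.71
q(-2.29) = -1.63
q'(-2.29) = -0.65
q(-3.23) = -1.25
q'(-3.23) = -0.27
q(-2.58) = -1.47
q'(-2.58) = -0.46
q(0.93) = -0.62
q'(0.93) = -0.46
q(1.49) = -0.84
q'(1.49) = -0.35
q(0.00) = 0.08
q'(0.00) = -1.35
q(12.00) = 3.24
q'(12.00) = -1.05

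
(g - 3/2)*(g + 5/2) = g^2 + g - 15/4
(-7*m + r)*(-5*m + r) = 35*m^2 - 12*m*r + r^2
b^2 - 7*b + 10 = (b - 5)*(b - 2)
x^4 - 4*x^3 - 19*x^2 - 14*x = x*(x - 7)*(x + 1)*(x + 2)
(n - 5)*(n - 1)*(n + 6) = n^3 - 31*n + 30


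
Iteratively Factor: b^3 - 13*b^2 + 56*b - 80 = (b - 5)*(b^2 - 8*b + 16) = (b - 5)*(b - 4)*(b - 4)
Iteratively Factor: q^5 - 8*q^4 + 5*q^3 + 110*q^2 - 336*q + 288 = (q - 4)*(q^4 - 4*q^3 - 11*q^2 + 66*q - 72) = (q - 4)*(q - 3)*(q^3 - q^2 - 14*q + 24) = (q - 4)*(q - 3)*(q + 4)*(q^2 - 5*q + 6) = (q - 4)*(q - 3)*(q - 2)*(q + 4)*(q - 3)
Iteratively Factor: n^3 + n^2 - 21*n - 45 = (n + 3)*(n^2 - 2*n - 15) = (n + 3)^2*(n - 5)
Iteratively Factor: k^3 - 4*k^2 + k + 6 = (k - 3)*(k^2 - k - 2) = (k - 3)*(k + 1)*(k - 2)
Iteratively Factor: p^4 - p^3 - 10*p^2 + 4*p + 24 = (p + 2)*(p^3 - 3*p^2 - 4*p + 12) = (p + 2)^2*(p^2 - 5*p + 6) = (p - 2)*(p + 2)^2*(p - 3)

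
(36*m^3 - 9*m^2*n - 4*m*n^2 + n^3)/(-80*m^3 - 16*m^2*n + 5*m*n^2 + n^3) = (-9*m^2 + n^2)/(20*m^2 + 9*m*n + n^2)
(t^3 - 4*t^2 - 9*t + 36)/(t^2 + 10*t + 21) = (t^2 - 7*t + 12)/(t + 7)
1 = 1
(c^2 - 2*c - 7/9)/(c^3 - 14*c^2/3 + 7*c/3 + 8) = (9*c^2 - 18*c - 7)/(3*(3*c^3 - 14*c^2 + 7*c + 24))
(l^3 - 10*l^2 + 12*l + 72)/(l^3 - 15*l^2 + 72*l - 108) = (l + 2)/(l - 3)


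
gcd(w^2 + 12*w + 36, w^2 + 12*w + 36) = w^2 + 12*w + 36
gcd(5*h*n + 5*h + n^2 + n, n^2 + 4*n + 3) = n + 1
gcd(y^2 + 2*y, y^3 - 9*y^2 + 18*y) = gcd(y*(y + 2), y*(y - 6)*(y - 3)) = y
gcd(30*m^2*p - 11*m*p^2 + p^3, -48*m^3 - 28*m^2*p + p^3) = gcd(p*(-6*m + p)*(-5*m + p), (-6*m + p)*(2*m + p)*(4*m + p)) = -6*m + p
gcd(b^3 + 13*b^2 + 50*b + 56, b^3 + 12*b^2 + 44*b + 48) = b^2 + 6*b + 8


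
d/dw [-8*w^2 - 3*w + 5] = -16*w - 3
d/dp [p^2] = 2*p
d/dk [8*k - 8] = 8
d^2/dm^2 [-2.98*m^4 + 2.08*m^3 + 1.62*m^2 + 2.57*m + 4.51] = -35.76*m^2 + 12.48*m + 3.24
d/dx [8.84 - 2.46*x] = -2.46000000000000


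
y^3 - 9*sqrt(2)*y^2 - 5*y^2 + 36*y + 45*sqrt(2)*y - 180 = (y - 5)*(y - 6*sqrt(2))*(y - 3*sqrt(2))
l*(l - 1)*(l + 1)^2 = l^4 + l^3 - l^2 - l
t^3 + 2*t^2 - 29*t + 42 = (t - 3)*(t - 2)*(t + 7)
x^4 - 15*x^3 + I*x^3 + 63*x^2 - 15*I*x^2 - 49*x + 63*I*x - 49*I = (x - 7)^2*(x - 1)*(x + I)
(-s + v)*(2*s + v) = -2*s^2 + s*v + v^2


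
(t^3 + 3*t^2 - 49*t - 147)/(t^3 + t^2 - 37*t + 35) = (t^2 - 4*t - 21)/(t^2 - 6*t + 5)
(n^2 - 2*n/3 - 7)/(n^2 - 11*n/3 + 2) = (3*n + 7)/(3*n - 2)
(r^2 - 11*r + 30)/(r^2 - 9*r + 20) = (r - 6)/(r - 4)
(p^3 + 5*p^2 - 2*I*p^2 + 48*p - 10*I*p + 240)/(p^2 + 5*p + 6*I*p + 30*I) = p - 8*I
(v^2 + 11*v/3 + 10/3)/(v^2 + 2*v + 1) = (3*v^2 + 11*v + 10)/(3*(v^2 + 2*v + 1))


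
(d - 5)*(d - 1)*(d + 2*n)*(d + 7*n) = d^4 + 9*d^3*n - 6*d^3 + 14*d^2*n^2 - 54*d^2*n + 5*d^2 - 84*d*n^2 + 45*d*n + 70*n^2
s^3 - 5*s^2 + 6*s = s*(s - 3)*(s - 2)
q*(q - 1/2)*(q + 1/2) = q^3 - q/4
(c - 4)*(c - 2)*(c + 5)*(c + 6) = c^4 + 5*c^3 - 28*c^2 - 92*c + 240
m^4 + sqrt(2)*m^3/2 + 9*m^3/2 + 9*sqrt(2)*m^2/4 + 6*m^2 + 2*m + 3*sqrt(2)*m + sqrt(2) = (m + 1/2)*(m + 2)^2*(m + sqrt(2)/2)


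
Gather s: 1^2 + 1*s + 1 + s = 2*s + 2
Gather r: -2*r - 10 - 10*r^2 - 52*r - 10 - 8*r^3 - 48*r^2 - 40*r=-8*r^3 - 58*r^2 - 94*r - 20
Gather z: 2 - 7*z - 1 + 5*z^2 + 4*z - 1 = 5*z^2 - 3*z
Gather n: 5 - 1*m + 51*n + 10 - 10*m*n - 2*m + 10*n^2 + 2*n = -3*m + 10*n^2 + n*(53 - 10*m) + 15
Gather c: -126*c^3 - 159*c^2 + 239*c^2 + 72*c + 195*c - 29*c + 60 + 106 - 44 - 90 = -126*c^3 + 80*c^2 + 238*c + 32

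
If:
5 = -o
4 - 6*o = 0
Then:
No Solution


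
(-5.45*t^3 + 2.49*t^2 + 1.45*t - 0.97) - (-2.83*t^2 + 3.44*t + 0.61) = -5.45*t^3 + 5.32*t^2 - 1.99*t - 1.58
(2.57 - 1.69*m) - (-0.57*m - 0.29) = 2.86 - 1.12*m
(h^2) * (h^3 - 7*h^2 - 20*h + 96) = h^5 - 7*h^4 - 20*h^3 + 96*h^2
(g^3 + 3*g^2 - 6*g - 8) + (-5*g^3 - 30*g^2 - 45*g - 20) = -4*g^3 - 27*g^2 - 51*g - 28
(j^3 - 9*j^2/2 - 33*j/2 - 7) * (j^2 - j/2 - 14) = j^5 - 5*j^4 - 113*j^3/4 + 257*j^2/4 + 469*j/2 + 98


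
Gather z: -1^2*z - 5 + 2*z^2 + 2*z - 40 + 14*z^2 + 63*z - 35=16*z^2 + 64*z - 80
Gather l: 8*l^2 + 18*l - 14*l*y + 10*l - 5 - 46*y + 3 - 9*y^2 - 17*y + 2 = 8*l^2 + l*(28 - 14*y) - 9*y^2 - 63*y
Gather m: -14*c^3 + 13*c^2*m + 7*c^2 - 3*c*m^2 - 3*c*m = -14*c^3 + 7*c^2 - 3*c*m^2 + m*(13*c^2 - 3*c)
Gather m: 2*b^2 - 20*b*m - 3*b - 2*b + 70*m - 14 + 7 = 2*b^2 - 5*b + m*(70 - 20*b) - 7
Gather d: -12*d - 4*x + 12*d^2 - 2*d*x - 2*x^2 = 12*d^2 + d*(-2*x - 12) - 2*x^2 - 4*x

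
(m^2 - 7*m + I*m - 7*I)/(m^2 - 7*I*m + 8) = (m - 7)/(m - 8*I)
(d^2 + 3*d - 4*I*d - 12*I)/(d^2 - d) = (d^2 + d*(3 - 4*I) - 12*I)/(d*(d - 1))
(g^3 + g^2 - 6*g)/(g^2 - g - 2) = g*(g + 3)/(g + 1)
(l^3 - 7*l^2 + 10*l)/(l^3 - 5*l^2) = (l - 2)/l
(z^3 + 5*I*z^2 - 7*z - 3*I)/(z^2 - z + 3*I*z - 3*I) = (z^2 + 2*I*z - 1)/(z - 1)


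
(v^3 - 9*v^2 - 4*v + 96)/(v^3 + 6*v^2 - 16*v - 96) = (v^2 - 5*v - 24)/(v^2 + 10*v + 24)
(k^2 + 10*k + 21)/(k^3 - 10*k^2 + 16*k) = (k^2 + 10*k + 21)/(k*(k^2 - 10*k + 16))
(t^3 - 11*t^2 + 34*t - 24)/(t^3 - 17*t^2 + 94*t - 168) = (t - 1)/(t - 7)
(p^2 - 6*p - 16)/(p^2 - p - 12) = (-p^2 + 6*p + 16)/(-p^2 + p + 12)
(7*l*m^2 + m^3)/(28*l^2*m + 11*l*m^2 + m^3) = m/(4*l + m)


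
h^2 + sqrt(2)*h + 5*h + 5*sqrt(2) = (h + 5)*(h + sqrt(2))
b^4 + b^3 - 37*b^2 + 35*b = b*(b - 5)*(b - 1)*(b + 7)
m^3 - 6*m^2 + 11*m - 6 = (m - 3)*(m - 2)*(m - 1)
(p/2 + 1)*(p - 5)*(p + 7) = p^3/2 + 2*p^2 - 31*p/2 - 35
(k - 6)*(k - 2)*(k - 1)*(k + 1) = k^4 - 8*k^3 + 11*k^2 + 8*k - 12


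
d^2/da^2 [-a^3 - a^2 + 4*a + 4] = -6*a - 2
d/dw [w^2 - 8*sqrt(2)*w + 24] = 2*w - 8*sqrt(2)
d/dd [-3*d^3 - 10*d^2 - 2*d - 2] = -9*d^2 - 20*d - 2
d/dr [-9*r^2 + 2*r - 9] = 2 - 18*r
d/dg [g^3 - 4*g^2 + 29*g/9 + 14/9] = 3*g^2 - 8*g + 29/9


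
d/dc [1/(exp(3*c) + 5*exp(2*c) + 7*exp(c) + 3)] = (-3*exp(2*c) - 10*exp(c) - 7)*exp(c)/(exp(3*c) + 5*exp(2*c) + 7*exp(c) + 3)^2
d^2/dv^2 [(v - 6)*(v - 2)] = 2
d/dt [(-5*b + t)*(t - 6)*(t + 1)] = -10*b*t + 25*b + 3*t^2 - 10*t - 6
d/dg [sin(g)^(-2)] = -2*cos(g)/sin(g)^3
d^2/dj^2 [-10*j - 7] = 0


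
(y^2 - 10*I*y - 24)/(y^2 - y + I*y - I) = (y^2 - 10*I*y - 24)/(y^2 - y + I*y - I)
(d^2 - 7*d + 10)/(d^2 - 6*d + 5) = (d - 2)/(d - 1)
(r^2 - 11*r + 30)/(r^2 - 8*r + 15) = (r - 6)/(r - 3)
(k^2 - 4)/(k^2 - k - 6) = (k - 2)/(k - 3)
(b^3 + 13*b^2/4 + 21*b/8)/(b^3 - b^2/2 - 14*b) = (8*b^2 + 26*b + 21)/(4*(2*b^2 - b - 28))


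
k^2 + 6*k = k*(k + 6)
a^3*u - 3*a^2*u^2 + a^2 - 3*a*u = a*(a - 3*u)*(a*u + 1)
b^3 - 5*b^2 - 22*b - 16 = (b - 8)*(b + 1)*(b + 2)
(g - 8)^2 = g^2 - 16*g + 64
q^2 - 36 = (q - 6)*(q + 6)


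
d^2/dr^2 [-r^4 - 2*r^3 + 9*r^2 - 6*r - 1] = -12*r^2 - 12*r + 18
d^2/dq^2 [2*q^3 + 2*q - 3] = 12*q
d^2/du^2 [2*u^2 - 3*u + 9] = 4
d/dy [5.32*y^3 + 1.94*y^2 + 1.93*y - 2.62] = 15.96*y^2 + 3.88*y + 1.93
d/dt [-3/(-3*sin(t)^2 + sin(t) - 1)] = 3*(1 - 6*sin(t))*cos(t)/(3*sin(t)^2 - sin(t) + 1)^2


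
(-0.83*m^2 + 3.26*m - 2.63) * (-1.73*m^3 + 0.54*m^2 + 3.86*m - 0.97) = 1.4359*m^5 - 6.088*m^4 + 3.1065*m^3 + 11.9685*m^2 - 13.314*m + 2.5511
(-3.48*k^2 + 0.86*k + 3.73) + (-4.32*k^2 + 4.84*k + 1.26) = -7.8*k^2 + 5.7*k + 4.99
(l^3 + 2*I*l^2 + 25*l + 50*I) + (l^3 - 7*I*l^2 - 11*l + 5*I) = 2*l^3 - 5*I*l^2 + 14*l + 55*I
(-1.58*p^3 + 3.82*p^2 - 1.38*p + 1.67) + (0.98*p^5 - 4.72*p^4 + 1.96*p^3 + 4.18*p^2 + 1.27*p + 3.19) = 0.98*p^5 - 4.72*p^4 + 0.38*p^3 + 8.0*p^2 - 0.11*p + 4.86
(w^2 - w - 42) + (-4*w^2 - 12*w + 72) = -3*w^2 - 13*w + 30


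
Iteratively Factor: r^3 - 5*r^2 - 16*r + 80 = (r - 4)*(r^2 - r - 20) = (r - 4)*(r + 4)*(r - 5)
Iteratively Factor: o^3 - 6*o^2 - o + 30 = (o + 2)*(o^2 - 8*o + 15) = (o - 5)*(o + 2)*(o - 3)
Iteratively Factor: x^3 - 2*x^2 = (x - 2)*(x^2) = x*(x - 2)*(x)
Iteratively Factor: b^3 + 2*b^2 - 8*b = (b + 4)*(b^2 - 2*b) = b*(b + 4)*(b - 2)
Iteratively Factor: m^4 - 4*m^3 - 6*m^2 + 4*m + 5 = (m - 1)*(m^3 - 3*m^2 - 9*m - 5) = (m - 1)*(m + 1)*(m^2 - 4*m - 5) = (m - 1)*(m + 1)^2*(m - 5)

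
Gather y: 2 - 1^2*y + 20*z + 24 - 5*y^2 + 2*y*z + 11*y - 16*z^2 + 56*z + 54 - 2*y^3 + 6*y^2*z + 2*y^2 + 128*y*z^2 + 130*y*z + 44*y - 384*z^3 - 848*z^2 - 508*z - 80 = -2*y^3 + y^2*(6*z - 3) + y*(128*z^2 + 132*z + 54) - 384*z^3 - 864*z^2 - 432*z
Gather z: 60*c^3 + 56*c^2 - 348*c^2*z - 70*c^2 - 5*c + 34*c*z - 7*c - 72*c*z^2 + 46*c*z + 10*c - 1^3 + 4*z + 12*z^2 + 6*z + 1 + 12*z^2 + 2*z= 60*c^3 - 14*c^2 - 2*c + z^2*(24 - 72*c) + z*(-348*c^2 + 80*c + 12)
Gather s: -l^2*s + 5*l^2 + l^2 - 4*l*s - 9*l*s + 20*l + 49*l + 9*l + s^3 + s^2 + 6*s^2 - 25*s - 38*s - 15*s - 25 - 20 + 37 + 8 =6*l^2 + 78*l + s^3 + 7*s^2 + s*(-l^2 - 13*l - 78)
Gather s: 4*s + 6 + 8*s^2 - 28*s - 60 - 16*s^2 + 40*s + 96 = -8*s^2 + 16*s + 42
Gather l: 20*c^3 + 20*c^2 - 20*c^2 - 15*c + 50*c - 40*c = 20*c^3 - 5*c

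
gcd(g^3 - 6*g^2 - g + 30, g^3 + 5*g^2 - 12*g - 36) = g^2 - g - 6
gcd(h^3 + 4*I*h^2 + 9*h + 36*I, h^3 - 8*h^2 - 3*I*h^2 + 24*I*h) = h - 3*I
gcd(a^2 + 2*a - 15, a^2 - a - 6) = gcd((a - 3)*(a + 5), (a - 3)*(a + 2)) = a - 3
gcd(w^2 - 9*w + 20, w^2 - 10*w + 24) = w - 4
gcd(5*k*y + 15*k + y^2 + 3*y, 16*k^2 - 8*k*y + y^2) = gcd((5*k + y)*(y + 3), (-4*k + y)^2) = 1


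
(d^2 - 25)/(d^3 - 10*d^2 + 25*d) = (d + 5)/(d*(d - 5))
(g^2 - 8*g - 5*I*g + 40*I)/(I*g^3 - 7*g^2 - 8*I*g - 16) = (-I*g^2 + g*(-5 + 8*I) + 40)/(g^3 + 7*I*g^2 - 8*g + 16*I)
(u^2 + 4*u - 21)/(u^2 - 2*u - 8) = (-u^2 - 4*u + 21)/(-u^2 + 2*u + 8)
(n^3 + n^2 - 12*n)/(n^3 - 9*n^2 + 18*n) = (n + 4)/(n - 6)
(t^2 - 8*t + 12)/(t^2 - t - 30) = (t - 2)/(t + 5)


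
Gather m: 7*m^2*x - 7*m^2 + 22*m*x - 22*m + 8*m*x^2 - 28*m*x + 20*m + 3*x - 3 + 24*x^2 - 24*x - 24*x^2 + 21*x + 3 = m^2*(7*x - 7) + m*(8*x^2 - 6*x - 2)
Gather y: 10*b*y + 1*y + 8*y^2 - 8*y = 8*y^2 + y*(10*b - 7)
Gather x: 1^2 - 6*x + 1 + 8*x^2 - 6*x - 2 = 8*x^2 - 12*x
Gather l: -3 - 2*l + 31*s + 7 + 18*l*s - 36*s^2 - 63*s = l*(18*s - 2) - 36*s^2 - 32*s + 4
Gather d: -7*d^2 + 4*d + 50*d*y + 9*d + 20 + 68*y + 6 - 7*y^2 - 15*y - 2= -7*d^2 + d*(50*y + 13) - 7*y^2 + 53*y + 24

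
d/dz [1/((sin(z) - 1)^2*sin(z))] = (-3/tan(z) + cos(z)/sin(z)^2)/(sin(z) - 1)^3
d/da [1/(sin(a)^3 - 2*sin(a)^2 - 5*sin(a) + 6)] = (-3*sin(a)^2 + 4*sin(a) + 5)*cos(a)/(sin(a)^3 - 2*sin(a)^2 - 5*sin(a) + 6)^2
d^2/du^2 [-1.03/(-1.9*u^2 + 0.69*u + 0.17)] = (7.4366*u^2 - 2.70066*u - 1.03*(3.8*u - 0.69)*(7.6*u - 1.38) - 0.66538)/(-1.9*u^2 + 0.69*u + 0.17)^3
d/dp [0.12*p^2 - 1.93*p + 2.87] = 0.24*p - 1.93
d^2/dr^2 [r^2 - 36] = 2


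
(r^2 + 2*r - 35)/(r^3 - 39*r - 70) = (-r^2 - 2*r + 35)/(-r^3 + 39*r + 70)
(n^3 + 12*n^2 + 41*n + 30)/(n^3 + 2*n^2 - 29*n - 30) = (n + 5)/(n - 5)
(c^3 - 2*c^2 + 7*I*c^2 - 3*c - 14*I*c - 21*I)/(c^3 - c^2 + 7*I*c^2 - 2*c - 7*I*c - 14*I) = (c - 3)/(c - 2)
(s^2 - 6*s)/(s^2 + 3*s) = (s - 6)/(s + 3)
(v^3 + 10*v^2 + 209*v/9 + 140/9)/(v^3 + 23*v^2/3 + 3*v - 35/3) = (v + 4/3)/(v - 1)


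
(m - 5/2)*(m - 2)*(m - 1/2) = m^3 - 5*m^2 + 29*m/4 - 5/2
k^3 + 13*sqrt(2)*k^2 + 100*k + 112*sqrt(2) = (k + 2*sqrt(2))*(k + 4*sqrt(2))*(k + 7*sqrt(2))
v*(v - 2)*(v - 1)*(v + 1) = v^4 - 2*v^3 - v^2 + 2*v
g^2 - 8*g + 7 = (g - 7)*(g - 1)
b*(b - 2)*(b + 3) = b^3 + b^2 - 6*b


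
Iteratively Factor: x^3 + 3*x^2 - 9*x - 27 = (x + 3)*(x^2 - 9) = (x - 3)*(x + 3)*(x + 3)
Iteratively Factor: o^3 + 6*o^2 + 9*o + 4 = (o + 1)*(o^2 + 5*o + 4) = (o + 1)^2*(o + 4)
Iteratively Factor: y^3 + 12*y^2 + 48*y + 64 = (y + 4)*(y^2 + 8*y + 16) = (y + 4)^2*(y + 4)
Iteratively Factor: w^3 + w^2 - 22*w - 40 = (w - 5)*(w^2 + 6*w + 8) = (w - 5)*(w + 4)*(w + 2)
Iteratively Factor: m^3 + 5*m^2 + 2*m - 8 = (m + 2)*(m^2 + 3*m - 4) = (m - 1)*(m + 2)*(m + 4)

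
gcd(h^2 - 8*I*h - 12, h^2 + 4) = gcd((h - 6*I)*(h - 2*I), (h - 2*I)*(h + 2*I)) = h - 2*I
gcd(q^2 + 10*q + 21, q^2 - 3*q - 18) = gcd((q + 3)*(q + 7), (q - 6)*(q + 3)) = q + 3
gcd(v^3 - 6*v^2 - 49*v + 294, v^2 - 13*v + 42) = v^2 - 13*v + 42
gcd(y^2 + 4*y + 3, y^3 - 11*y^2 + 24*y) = 1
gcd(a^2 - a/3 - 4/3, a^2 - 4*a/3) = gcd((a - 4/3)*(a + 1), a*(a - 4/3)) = a - 4/3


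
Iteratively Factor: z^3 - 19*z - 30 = (z + 3)*(z^2 - 3*z - 10) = (z - 5)*(z + 3)*(z + 2)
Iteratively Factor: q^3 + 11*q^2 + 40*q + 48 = (q + 4)*(q^2 + 7*q + 12) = (q + 4)^2*(q + 3)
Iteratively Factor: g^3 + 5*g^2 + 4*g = (g + 1)*(g^2 + 4*g) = (g + 1)*(g + 4)*(g)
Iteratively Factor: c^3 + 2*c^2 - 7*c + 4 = (c - 1)*(c^2 + 3*c - 4) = (c - 1)^2*(c + 4)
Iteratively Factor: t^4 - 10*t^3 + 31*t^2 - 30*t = (t)*(t^3 - 10*t^2 + 31*t - 30) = t*(t - 3)*(t^2 - 7*t + 10) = t*(t - 3)*(t - 2)*(t - 5)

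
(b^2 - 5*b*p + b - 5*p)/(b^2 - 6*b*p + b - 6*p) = (-b + 5*p)/(-b + 6*p)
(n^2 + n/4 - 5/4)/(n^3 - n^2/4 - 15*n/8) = 2*(n - 1)/(n*(2*n - 3))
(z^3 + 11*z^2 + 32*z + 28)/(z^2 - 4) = (z^2 + 9*z + 14)/(z - 2)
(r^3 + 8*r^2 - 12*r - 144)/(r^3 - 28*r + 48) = (r + 6)/(r - 2)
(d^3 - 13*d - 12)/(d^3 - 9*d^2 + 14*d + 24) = (d + 3)/(d - 6)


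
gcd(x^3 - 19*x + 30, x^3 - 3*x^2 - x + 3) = x - 3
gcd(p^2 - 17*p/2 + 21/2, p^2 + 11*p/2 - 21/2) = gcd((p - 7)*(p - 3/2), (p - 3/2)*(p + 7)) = p - 3/2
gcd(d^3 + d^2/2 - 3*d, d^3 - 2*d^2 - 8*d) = d^2 + 2*d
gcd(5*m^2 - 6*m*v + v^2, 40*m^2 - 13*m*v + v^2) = -5*m + v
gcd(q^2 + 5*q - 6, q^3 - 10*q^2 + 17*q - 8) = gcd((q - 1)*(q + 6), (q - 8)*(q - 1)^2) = q - 1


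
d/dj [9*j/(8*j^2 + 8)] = 9*(1 - j^2)/(8*(j^4 + 2*j^2 + 1))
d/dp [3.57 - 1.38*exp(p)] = -1.38*exp(p)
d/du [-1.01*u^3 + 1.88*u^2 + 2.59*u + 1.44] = -3.03*u^2 + 3.76*u + 2.59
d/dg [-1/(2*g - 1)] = 2/(2*g - 1)^2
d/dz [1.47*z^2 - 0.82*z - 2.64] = 2.94*z - 0.82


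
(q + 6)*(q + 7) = q^2 + 13*q + 42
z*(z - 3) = z^2 - 3*z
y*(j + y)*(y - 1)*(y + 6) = j*y^3 + 5*j*y^2 - 6*j*y + y^4 + 5*y^3 - 6*y^2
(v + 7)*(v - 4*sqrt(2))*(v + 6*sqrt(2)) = v^3 + 2*sqrt(2)*v^2 + 7*v^2 - 48*v + 14*sqrt(2)*v - 336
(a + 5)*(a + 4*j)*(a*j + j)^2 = a^4*j^2 + 4*a^3*j^3 + 7*a^3*j^2 + 28*a^2*j^3 + 11*a^2*j^2 + 44*a*j^3 + 5*a*j^2 + 20*j^3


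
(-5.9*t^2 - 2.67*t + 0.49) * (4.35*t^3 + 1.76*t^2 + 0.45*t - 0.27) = -25.665*t^5 - 21.9985*t^4 - 5.2227*t^3 + 1.2539*t^2 + 0.9414*t - 0.1323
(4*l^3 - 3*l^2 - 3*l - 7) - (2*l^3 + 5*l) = 2*l^3 - 3*l^2 - 8*l - 7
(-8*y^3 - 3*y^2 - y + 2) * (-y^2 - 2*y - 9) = 8*y^5 + 19*y^4 + 79*y^3 + 27*y^2 + 5*y - 18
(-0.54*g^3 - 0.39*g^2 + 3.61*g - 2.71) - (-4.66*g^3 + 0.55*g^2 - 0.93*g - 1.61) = 4.12*g^3 - 0.94*g^2 + 4.54*g - 1.1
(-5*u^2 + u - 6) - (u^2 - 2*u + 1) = -6*u^2 + 3*u - 7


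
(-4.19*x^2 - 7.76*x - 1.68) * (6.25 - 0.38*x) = 1.5922*x^3 - 23.2387*x^2 - 47.8616*x - 10.5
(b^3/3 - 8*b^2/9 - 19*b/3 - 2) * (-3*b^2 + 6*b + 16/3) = -b^5 + 14*b^4/3 + 139*b^3/9 - 992*b^2/27 - 412*b/9 - 32/3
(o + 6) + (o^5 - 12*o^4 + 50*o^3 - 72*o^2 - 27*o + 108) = o^5 - 12*o^4 + 50*o^3 - 72*o^2 - 26*o + 114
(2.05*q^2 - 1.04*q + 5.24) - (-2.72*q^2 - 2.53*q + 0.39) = 4.77*q^2 + 1.49*q + 4.85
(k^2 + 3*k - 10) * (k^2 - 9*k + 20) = k^4 - 6*k^3 - 17*k^2 + 150*k - 200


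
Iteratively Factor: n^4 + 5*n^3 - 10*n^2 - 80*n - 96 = (n + 4)*(n^3 + n^2 - 14*n - 24) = (n + 2)*(n + 4)*(n^2 - n - 12) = (n - 4)*(n + 2)*(n + 4)*(n + 3)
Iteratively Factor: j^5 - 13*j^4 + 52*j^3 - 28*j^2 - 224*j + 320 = (j - 4)*(j^4 - 9*j^3 + 16*j^2 + 36*j - 80) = (j - 5)*(j - 4)*(j^3 - 4*j^2 - 4*j + 16) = (j - 5)*(j - 4)*(j + 2)*(j^2 - 6*j + 8) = (j - 5)*(j - 4)*(j - 2)*(j + 2)*(j - 4)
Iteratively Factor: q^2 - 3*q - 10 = (q + 2)*(q - 5)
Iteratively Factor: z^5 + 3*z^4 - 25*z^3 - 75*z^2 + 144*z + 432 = (z + 3)*(z^4 - 25*z^2 + 144) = (z - 3)*(z + 3)*(z^3 + 3*z^2 - 16*z - 48) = (z - 3)*(z + 3)^2*(z^2 - 16) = (z - 3)*(z + 3)^2*(z + 4)*(z - 4)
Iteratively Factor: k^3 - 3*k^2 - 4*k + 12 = (k + 2)*(k^2 - 5*k + 6) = (k - 2)*(k + 2)*(k - 3)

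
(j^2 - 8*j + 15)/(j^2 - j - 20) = (j - 3)/(j + 4)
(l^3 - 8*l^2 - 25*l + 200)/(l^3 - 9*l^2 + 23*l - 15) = (l^2 - 3*l - 40)/(l^2 - 4*l + 3)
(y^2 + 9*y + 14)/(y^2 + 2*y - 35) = (y + 2)/(y - 5)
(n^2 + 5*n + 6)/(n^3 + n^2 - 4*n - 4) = (n + 3)/(n^2 - n - 2)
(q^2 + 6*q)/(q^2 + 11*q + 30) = q/(q + 5)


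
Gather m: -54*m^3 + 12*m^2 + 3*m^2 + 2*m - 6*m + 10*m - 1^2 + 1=-54*m^3 + 15*m^2 + 6*m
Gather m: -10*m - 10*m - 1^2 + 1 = -20*m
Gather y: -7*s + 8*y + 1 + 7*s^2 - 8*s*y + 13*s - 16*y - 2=7*s^2 + 6*s + y*(-8*s - 8) - 1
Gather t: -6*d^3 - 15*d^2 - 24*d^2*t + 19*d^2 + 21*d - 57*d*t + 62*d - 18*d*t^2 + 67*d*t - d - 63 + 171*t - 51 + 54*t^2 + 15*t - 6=-6*d^3 + 4*d^2 + 82*d + t^2*(54 - 18*d) + t*(-24*d^2 + 10*d + 186) - 120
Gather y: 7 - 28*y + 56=63 - 28*y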